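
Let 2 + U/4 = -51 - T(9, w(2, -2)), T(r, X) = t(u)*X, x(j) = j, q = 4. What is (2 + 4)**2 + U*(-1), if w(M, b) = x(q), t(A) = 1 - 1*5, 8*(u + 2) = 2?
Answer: 184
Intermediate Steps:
u = -7/4 (u = -2 + (1/8)*2 = -2 + 1/4 = -7/4 ≈ -1.7500)
t(A) = -4 (t(A) = 1 - 5 = -4)
w(M, b) = 4
T(r, X) = -4*X
U = -148 (U = -8 + 4*(-51 - (-4)*4) = -8 + 4*(-51 - 1*(-16)) = -8 + 4*(-51 + 16) = -8 + 4*(-35) = -8 - 140 = -148)
(2 + 4)**2 + U*(-1) = (2 + 4)**2 - 148*(-1) = 6**2 + 148 = 36 + 148 = 184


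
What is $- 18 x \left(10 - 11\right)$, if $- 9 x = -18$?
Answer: $36$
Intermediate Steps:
$x = 2$ ($x = \left(- \frac{1}{9}\right) \left(-18\right) = 2$)
$- 18 x \left(10 - 11\right) = \left(-18\right) 2 \left(10 - 11\right) = - 36 \left(10 - 11\right) = \left(-36\right) \left(-1\right) = 36$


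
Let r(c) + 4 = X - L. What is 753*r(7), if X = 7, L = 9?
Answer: -4518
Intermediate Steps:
r(c) = -6 (r(c) = -4 + (7 - 1*9) = -4 + (7 - 9) = -4 - 2 = -6)
753*r(7) = 753*(-6) = -4518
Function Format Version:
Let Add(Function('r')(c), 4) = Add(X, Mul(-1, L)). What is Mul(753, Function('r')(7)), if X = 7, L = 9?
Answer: -4518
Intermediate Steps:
Function('r')(c) = -6 (Function('r')(c) = Add(-4, Add(7, Mul(-1, 9))) = Add(-4, Add(7, -9)) = Add(-4, -2) = -6)
Mul(753, Function('r')(7)) = Mul(753, -6) = -4518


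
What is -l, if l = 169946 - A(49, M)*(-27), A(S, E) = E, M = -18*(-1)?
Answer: -170432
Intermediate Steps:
M = 18
l = 170432 (l = 169946 - 18*(-27) = 169946 - 1*(-486) = 169946 + 486 = 170432)
-l = -1*170432 = -170432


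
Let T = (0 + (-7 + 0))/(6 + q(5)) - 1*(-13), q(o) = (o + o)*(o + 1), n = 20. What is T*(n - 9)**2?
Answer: 9361/6 ≈ 1560.2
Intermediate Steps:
q(o) = 2*o*(1 + o) (q(o) = (2*o)*(1 + o) = 2*o*(1 + o))
T = 851/66 (T = (0 + (-7 + 0))/(6 + 2*5*(1 + 5)) - 1*(-13) = (0 - 7)/(6 + 2*5*6) + 13 = -7/(6 + 60) + 13 = -7/66 + 13 = 851/66 ≈ 12.894)
T*(n - 9)**2 = 851*(20 - 9)**2/66 = (851/66)*11**2 = (851/66)*121 = 9361/6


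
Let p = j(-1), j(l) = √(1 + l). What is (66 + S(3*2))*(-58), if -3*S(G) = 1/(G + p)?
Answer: -34423/9 ≈ -3824.8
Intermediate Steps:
p = 0 (p = √(1 - 1) = √0 = 0)
S(G) = -1/(3*G) (S(G) = -1/(3*(G + 0)) = -1/(3*G))
(66 + S(3*2))*(-58) = (66 - 1/(3*(3*2)))*(-58) = (66 - ⅓/6)*(-58) = (66 - ⅓*⅙)*(-58) = (66 - 1/18)*(-58) = (1187/18)*(-58) = -34423/9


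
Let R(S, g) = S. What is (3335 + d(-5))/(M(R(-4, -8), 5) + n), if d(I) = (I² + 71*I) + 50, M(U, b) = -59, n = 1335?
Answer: 3055/1276 ≈ 2.3942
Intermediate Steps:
d(I) = 50 + I² + 71*I
(3335 + d(-5))/(M(R(-4, -8), 5) + n) = (3335 + (50 + (-5)² + 71*(-5)))/(-59 + 1335) = (3335 + (50 + 25 - 355))/1276 = (3335 - 280)*(1/1276) = 3055*(1/1276) = 3055/1276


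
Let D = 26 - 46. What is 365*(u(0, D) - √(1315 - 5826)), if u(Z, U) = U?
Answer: -7300 - 365*I*√4511 ≈ -7300.0 - 24515.0*I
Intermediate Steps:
D = -20
365*(u(0, D) - √(1315 - 5826)) = 365*(-20 - √(1315 - 5826)) = 365*(-20 - √(-4511)) = 365*(-20 - I*√4511) = -7300 - 365*I*√4511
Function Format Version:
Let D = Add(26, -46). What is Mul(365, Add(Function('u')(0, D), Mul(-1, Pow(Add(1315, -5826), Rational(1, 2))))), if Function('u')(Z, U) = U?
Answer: Add(-7300, Mul(-365, I, Pow(4511, Rational(1, 2)))) ≈ Add(-7300.0, Mul(-24515., I))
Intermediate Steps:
D = -20
Mul(365, Add(Function('u')(0, D), Mul(-1, Pow(Add(1315, -5826), Rational(1, 2))))) = Mul(365, Add(-20, Mul(-1, Pow(Add(1315, -5826), Rational(1, 2))))) = Mul(365, Add(-20, Mul(-1, Pow(-4511, Rational(1, 2))))) = Mul(365, Add(-20, Mul(-1, Mul(I, Pow(4511, Rational(1, 2)))))) = Mul(365, Add(-20, Mul(-1, I, Pow(4511, Rational(1, 2))))) = Add(-7300, Mul(-365, I, Pow(4511, Rational(1, 2))))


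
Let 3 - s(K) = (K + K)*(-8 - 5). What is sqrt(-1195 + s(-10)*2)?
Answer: I*sqrt(1709) ≈ 41.34*I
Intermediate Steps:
s(K) = 3 + 26*K (s(K) = 3 - (K + K)*(-8 - 5) = 3 - 2*K*(-13) = 3 - (-26)*K = 3 + 26*K)
sqrt(-1195 + s(-10)*2) = sqrt(-1195 + (3 + 26*(-10))*2) = sqrt(-1195 + (3 - 260)*2) = sqrt(-1195 - 257*2) = sqrt(-1195 - 514) = sqrt(-1709) = I*sqrt(1709)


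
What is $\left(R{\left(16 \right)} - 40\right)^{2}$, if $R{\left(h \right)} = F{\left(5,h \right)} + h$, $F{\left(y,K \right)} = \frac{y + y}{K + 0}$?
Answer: $\frac{34969}{64} \approx 546.39$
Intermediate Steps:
$F{\left(y,K \right)} = \frac{2 y}{K}$
$R{\left(h \right)} = h + \frac{10}{h}$ ($R{\left(h \right)} = 2 \cdot 5 \frac{1}{h} + h = \frac{10}{h} + h = h + \frac{10}{h}$)
$\left(R{\left(16 \right)} - 40\right)^{2} = \left(\left(16 + \frac{10}{16}\right) - 40\right)^{2} = \left(\left(16 + 10 \cdot \frac{1}{16}\right) - 40\right)^{2} = \left(\left(16 + \frac{5}{8}\right) - 40\right)^{2} = \left(\frac{133}{8} - 40\right)^{2} = \left(- \frac{187}{8}\right)^{2} = \frac{34969}{64}$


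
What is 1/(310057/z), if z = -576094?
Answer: -8114/4367 ≈ -1.8580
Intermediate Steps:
1/(310057/z) = 1/(310057/(-576094)) = 1/(310057*(-1/576094)) = 1/(-4367/8114) = -8114/4367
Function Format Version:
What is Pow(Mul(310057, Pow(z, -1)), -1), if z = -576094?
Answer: Rational(-8114, 4367) ≈ -1.8580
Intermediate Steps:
Pow(Mul(310057, Pow(z, -1)), -1) = Pow(Mul(310057, Pow(-576094, -1)), -1) = Pow(Mul(310057, Rational(-1, 576094)), -1) = Pow(Rational(-4367, 8114), -1) = Rational(-8114, 4367)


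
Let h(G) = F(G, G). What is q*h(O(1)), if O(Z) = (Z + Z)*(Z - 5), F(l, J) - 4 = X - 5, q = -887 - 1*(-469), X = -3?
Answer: 1672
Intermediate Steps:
q = -418 (q = -887 + 469 = -418)
F(l, J) = -4 (F(l, J) = 4 + (-3 - 5) = 4 - 8 = -4)
O(Z) = 2*Z*(-5 + Z) (O(Z) = (2*Z)*(-5 + Z) = 2*Z*(-5 + Z))
h(G) = -4
q*h(O(1)) = -418*(-4) = 1672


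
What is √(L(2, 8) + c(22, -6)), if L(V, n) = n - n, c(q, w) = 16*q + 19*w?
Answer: √238 ≈ 15.427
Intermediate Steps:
L(V, n) = 0
√(L(2, 8) + c(22, -6)) = √(0 + (16*22 + 19*(-6))) = √(0 + (352 - 114)) = √(0 + 238) = √238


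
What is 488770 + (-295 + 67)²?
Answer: 540754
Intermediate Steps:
488770 + (-295 + 67)² = 488770 + (-228)² = 488770 + 51984 = 540754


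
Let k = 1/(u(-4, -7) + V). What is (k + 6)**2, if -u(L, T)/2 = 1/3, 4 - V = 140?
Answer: 6036849/168100 ≈ 35.912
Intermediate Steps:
V = -136 (V = 4 - 1*140 = 4 - 140 = -136)
u(L, T) = -2/3
k = -3/410 (k = 1/(-2/3 - 136) = 1/(-410/3) = -3/410 ≈ -0.0073171)
(k + 6)**2 = (-3/410 + 6)**2 = (2457/410)**2 = 6036849/168100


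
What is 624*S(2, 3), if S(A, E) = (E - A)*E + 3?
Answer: 3744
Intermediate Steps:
S(A, E) = 3 + E*(E - A) (S(A, E) = E*(E - A) + 3 = 3 + E*(E - A))
624*S(2, 3) = 624*(3 + 3² - 1*2*3) = 624*(3 + 9 - 6) = 624*6 = 3744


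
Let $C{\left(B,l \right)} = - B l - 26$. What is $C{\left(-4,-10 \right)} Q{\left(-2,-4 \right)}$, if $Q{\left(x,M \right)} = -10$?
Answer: $660$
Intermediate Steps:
$C{\left(B,l \right)} = -26 - B l$ ($C{\left(B,l \right)} = - B l - 26 = -26 - B l$)
$C{\left(-4,-10 \right)} Q{\left(-2,-4 \right)} = \left(-26 - \left(-4\right) \left(-10\right)\right) \left(-10\right) = \left(-26 - 40\right) \left(-10\right) = \left(-66\right) \left(-10\right) = 660$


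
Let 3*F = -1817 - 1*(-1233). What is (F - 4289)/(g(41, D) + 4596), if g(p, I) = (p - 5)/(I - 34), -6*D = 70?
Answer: -1842787/1888632 ≈ -0.97573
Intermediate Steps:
D = -35/3 (D = -⅙*70 = -35/3 ≈ -11.667)
F = -584/3 (F = (-1817 - 1*(-1233))/3 = (-1817 + 1233)/3 = (⅓)*(-584) = -584/3 ≈ -194.67)
g(p, I) = (-5 + p)/(-34 + I)
(F - 4289)/(g(41, D) + 4596) = (-584/3 - 4289)/((-5 + 41)/(-34 - 35/3) + 4596) = -13451/(3*(36/(-137/3) + 4596)) = -13451/(3*(-3/137*36 + 4596)) = -13451/(3*(-108/137 + 4596)) = -13451/(3*629544/137) = -13451/3*137/629544 = -1842787/1888632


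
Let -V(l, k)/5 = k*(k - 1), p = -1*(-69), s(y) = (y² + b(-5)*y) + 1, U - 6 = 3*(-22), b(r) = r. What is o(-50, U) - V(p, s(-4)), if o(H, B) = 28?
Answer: 6688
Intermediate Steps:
U = -60 (U = 6 + 3*(-22) = 6 - 66 = -60)
s(y) = 1 + y² - 5*y (s(y) = (y² - 5*y) + 1 = 1 + y² - 5*y)
p = 69
V(l, k) = -5*k*(-1 + k) (V(l, k) = -5*k*(k - 1) = -5*k*(-1 + k))
o(-50, U) - V(p, s(-4)) = 28 - 5*(1 + (-4)² - 5*(-4))*(1 - (1 + (-4)² - 5*(-4))) = 28 - 5*(1 + 16 + 20)*(1 - (1 + 16 + 20)) = 28 - 5*37*(1 - 1*37) = 28 - 5*37*(1 - 37) = 28 - 5*37*(-36) = 28 - 1*(-6660) = 28 + 6660 = 6688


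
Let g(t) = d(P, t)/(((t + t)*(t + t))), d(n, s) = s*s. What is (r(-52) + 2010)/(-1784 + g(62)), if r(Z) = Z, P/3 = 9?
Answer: -7832/7135 ≈ -1.0977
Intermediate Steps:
P = 27 (P = 3*9 = 27)
d(n, s) = s**2
g(t) = 1/4 (g(t) = t**2/(((t + t)*(t + t))) = t**2/(((2*t)*(2*t))) = t**2/((4*t**2)) = t**2*(1/(4*t**2)) = 1/4)
(r(-52) + 2010)/(-1784 + g(62)) = (-52 + 2010)/(-1784 + 1/4) = 1958/(-7135/4) = 1958*(-4/7135) = -7832/7135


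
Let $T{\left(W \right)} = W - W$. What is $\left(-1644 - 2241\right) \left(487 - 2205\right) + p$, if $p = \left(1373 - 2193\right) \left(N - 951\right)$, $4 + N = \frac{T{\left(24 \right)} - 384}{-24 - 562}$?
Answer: $\frac{2184898850}{293} \approx 7.457 \cdot 10^{6}$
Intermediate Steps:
$T{\left(W \right)} = 0$
$N = - \frac{980}{293}$ ($N = -4 + \frac{0 - 384}{-24 - 562} = -4 - \frac{384}{-586} = -4 - - \frac{192}{293} = -4 + \frac{192}{293} = - \frac{980}{293} \approx -3.3447$)
$p = \frac{229290860}{293}$ ($p = \left(1373 - 2193\right) \left(- \frac{980}{293} - 951\right) = \left(-820\right) \left(- \frac{279623}{293}\right) = \frac{229290860}{293} \approx 7.8256 \cdot 10^{5}$)
$\left(-1644 - 2241\right) \left(487 - 2205\right) + p = \left(-1644 - 2241\right) \left(487 - 2205\right) + \frac{229290860}{293} = \left(-3885\right) \left(-1718\right) + \frac{229290860}{293} = 6674430 + \frac{229290860}{293} = \frac{2184898850}{293}$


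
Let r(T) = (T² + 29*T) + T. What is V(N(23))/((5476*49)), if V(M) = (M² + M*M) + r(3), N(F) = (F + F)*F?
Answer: 2238827/268324 ≈ 8.3438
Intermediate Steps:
r(T) = T² + 30*T
N(F) = 2*F² (N(F) = (2*F)*F = 2*F²)
V(M) = 99 + 2*M² (V(M) = (M² + M*M) + 3*(30 + 3) = (M² + M²) + 3*33 = 2*M² + 99 = 99 + 2*M²)
V(N(23))/((5476*49)) = (99 + 2*(2*23²)²)/((5476*49)) = (99 + 2*(2*529)²)/268324 = (99 + 2*1058²)*(1/268324) = (99 + 2*1119364)*(1/268324) = (99 + 2238728)*(1/268324) = 2238827*(1/268324) = 2238827/268324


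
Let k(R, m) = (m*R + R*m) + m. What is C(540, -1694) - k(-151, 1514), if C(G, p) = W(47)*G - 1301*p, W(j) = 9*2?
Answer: 2669328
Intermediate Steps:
k(R, m) = m + 2*R*m (k(R, m) = (R*m + R*m) + m = 2*R*m + m = m + 2*R*m)
W(j) = 18
C(G, p) = -1301*p + 18*G (C(G, p) = 18*G - 1301*p = -1301*p + 18*G)
C(540, -1694) - k(-151, 1514) = (-1301*(-1694) + 18*540) - 1514*(1 + 2*(-151)) = (2203894 + 9720) - 1514*(1 - 302) = 2213614 - 1514*(-301) = 2213614 - 1*(-455714) = 2213614 + 455714 = 2669328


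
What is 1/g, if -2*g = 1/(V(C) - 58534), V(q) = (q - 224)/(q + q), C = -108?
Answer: 3160753/27 ≈ 1.1706e+5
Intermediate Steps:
V(q) = (-224 + q)/(2*q) (V(q) = (-224 + q)/((2*q)) = (-224 + q)*(1/(2*q)) = (-224 + q)/(2*q))
g = 27/3160753 (g = -1/(2*((½)*(-224 - 108)/(-108) - 58534)) = -1/(2*((½)*(-1/108)*(-332) - 58534)) = -1/(2*(83/54 - 58534)) = -1/(2*(-3160753/54)) = -½*(-54/3160753) = 27/3160753 ≈ 8.5423e-6)
1/g = 1/(27/3160753) = 3160753/27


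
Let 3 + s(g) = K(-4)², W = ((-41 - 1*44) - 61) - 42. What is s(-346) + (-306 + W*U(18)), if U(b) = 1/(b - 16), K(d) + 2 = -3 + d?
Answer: -322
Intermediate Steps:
K(d) = -5 + d (K(d) = -2 + (-3 + d) = -5 + d)
W = -188 (W = ((-41 - 44) - 61) - 42 = (-85 - 61) - 42 = -146 - 42 = -188)
U(b) = 1/(-16 + b)
s(g) = 78 (s(g) = -3 + (-5 - 4)² = -3 + (-9)² = -3 + 81 = 78)
s(-346) + (-306 + W*U(18)) = 78 + (-306 - 188/(-16 + 18)) = 78 + (-306 - 188/2) = 78 + (-306 - 188*½) = 78 + (-306 - 94) = 78 - 400 = -322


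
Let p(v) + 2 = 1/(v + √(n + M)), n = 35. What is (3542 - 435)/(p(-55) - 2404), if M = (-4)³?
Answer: -22830170753/17679369805 + 3107*I*√29/17679369805 ≈ -1.2913 + 9.464e-7*I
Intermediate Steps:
M = -64
p(v) = -2 + 1/(v + I*√29) (p(v) = -2 + 1/(v + √(35 - 64)) = -2 + 1/(v + √(-29)) = -2 + 1/(v + I*√29))
(3542 - 435)/(p(-55) - 2404) = (3542 - 435)/((1 - 2*(-55) - 2*I*√29)/(-55 + I*√29) - 2404) = 3107/((1 + 110 - 2*I*√29)/(-55 + I*√29) - 2404) = 3107/((111 - 2*I*√29)/(-55 + I*√29) - 2404) = 3107/(-2404 + (111 - 2*I*√29)/(-55 + I*√29))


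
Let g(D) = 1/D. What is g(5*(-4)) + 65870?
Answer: 1317399/20 ≈ 65870.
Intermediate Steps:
g(5*(-4)) + 65870 = 1/(5*(-4)) + 65870 = 1/(-20) + 65870 = -1/20 + 65870 = 1317399/20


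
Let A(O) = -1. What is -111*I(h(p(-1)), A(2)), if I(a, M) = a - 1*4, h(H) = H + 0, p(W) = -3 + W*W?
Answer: 666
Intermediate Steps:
p(W) = -3 + W²
h(H) = H
I(a, M) = -4 + a (I(a, M) = a - 4 = -4 + a)
-111*I(h(p(-1)), A(2)) = -111*(-4 + (-3 + (-1)²)) = -111*(-4 + (-3 + 1)) = -111*(-4 - 2) = -111*(-6) = 666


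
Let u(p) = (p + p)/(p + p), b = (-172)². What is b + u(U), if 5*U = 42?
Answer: 29585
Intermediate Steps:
U = 42/5 (U = (⅕)*42 = 42/5 ≈ 8.4000)
b = 29584
u(p) = 1 (u(p) = (2*p)/((2*p)) = (2*p)*(1/(2*p)) = 1)
b + u(U) = 29584 + 1 = 29585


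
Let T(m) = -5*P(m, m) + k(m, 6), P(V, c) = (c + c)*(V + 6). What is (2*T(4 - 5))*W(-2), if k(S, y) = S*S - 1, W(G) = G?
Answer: -200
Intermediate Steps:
P(V, c) = 2*c*(6 + V) (P(V, c) = (2*c)*(6 + V) = 2*c*(6 + V))
k(S, y) = -1 + S² (k(S, y) = S² - 1 = -1 + S²)
T(m) = -1 + m² - 10*m*(6 + m) (T(m) = -10*m*(6 + m) + (-1 + m²) = -1 + m² - 10*m*(6 + m))
(2*T(4 - 5))*W(-2) = (2*(-1 + (4 - 5)² - 10*(4 - 5)*(6 + (4 - 5))))*(-2) = (2*(-1 + (-1)² - 10*(-1)*(6 - 1)))*(-2) = (2*(-1 + 1 - 10*(-1)*5))*(-2) = (2*(-1 + 1 + 50))*(-2) = (2*50)*(-2) = 100*(-2) = -200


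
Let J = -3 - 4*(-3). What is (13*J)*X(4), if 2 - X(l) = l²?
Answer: -1638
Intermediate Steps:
X(l) = 2 - l²
J = 9 (J = -3 + 12 = 9)
(13*J)*X(4) = (13*9)*(2 - 1*4²) = 117*(2 - 1*16) = 117*(2 - 16) = 117*(-14) = -1638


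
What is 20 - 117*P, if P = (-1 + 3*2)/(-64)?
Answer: 1865/64 ≈ 29.141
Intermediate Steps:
P = -5/64 (P = (-1 + 6)*(-1/64) = 5*(-1/64) = -5/64 ≈ -0.078125)
20 - 117*P = 20 - 117*(-5/64) = 20 + 585/64 = 1865/64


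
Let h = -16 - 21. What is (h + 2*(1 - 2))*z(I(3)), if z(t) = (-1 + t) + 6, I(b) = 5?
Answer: -390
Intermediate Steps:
z(t) = 5 + t
h = -37
(h + 2*(1 - 2))*z(I(3)) = (-37 + 2*(1 - 2))*(5 + 5) = (-37 + 2*(-1))*10 = (-37 - 2)*10 = -39*10 = -390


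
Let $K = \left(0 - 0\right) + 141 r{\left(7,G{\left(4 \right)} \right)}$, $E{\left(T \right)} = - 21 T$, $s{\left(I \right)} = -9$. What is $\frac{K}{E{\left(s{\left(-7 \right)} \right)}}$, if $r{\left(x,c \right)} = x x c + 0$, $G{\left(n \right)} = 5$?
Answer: $\frac{1645}{9} \approx 182.78$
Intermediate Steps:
$r{\left(x,c \right)} = c x^{2}$ ($r{\left(x,c \right)} = x^{2} c + 0 = c x^{2} + 0 = c x^{2}$)
$K = 34545$ ($K = \left(0 - 0\right) + 141 \cdot 5 \cdot 7^{2} = \left(0 + 0\right) + 141 \cdot 5 \cdot 49 = 0 + 141 \cdot 245 = 0 + 34545 = 34545$)
$\frac{K}{E{\left(s{\left(-7 \right)} \right)}} = \frac{34545}{\left(-21\right) \left(-9\right)} = \frac{34545}{189} = 34545 \cdot \frac{1}{189} = \frac{1645}{9}$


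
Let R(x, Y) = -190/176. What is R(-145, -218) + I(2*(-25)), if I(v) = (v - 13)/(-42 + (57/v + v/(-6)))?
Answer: 335605/459448 ≈ 0.73045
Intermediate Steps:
R(x, Y) = -95/88 (R(x, Y) = -190*1/176 = -95/88)
I(v) = (-13 + v)/(-42 + 57/v - v/6) (I(v) = (-13 + v)/(-42 + (57/v + v*(-⅙))) = (-13 + v)/(-42 + (57/v - v/6)) = (-13 + v)/(-42 + 57/v - v/6))
R(-145, -218) + I(2*(-25)) = -95/88 + 6*(2*(-25))*(13 - 2*(-25))/(-342 + (2*(-25))² + 252*(2*(-25))) = -95/88 + 6*(-50)*(13 - 1*(-50))/(-342 + (-50)² + 252*(-50)) = -95/88 + 6*(-50)*(13 + 50)/(-342 + 2500 - 12600) = -95/88 + 6*(-50)*63/(-10442) = -95/88 + 6*(-50)*(-1/10442)*63 = -95/88 + 9450/5221 = 335605/459448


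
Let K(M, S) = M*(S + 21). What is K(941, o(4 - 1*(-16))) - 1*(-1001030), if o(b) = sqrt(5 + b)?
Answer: 1025496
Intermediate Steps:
K(M, S) = M*(21 + S)
K(941, o(4 - 1*(-16))) - 1*(-1001030) = 941*(21 + sqrt(5 + (4 - 1*(-16)))) - 1*(-1001030) = 941*(21 + sqrt(5 + (4 + 16))) + 1001030 = 941*(21 + sqrt(5 + 20)) + 1001030 = 941*(21 + sqrt(25)) + 1001030 = 941*(21 + 5) + 1001030 = 941*26 + 1001030 = 24466 + 1001030 = 1025496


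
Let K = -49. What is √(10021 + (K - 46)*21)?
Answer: √8026 ≈ 89.588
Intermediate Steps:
√(10021 + (K - 46)*21) = √(10021 + (-49 - 46)*21) = √(10021 - 95*21) = √(10021 - 1995) = √8026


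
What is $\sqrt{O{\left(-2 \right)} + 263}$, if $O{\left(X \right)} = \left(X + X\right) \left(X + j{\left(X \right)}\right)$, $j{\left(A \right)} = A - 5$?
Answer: $\sqrt{299} \approx 17.292$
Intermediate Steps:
$j{\left(A \right)} = -5 + A$ ($j{\left(A \right)} = A - 5 = -5 + A$)
$O{\left(X \right)} = 2 X \left(-5 + 2 X\right)$ ($O{\left(X \right)} = \left(X + X\right) \left(X + \left(-5 + X\right)\right) = 2 X \left(-5 + 2 X\right)$)
$\sqrt{O{\left(-2 \right)} + 263} = \sqrt{2 \left(-2\right) \left(-5 + 2 \left(-2\right)\right) + 263} = \sqrt{2 \left(-2\right) \left(-5 - 4\right) + 263} = \sqrt{2 \left(-2\right) \left(-9\right) + 263} = \sqrt{36 + 263} = \sqrt{299}$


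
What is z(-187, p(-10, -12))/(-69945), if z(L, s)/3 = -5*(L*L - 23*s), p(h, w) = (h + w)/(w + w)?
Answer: 419375/55956 ≈ 7.4947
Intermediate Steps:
p(h, w) = (h + w)/(2*w) (p(h, w) = (h + w)/((2*w)) = (h + w)*(1/(2*w)) = (h + w)/(2*w))
z(L, s) = -15*L**2 + 345*s (z(L, s) = 3*(-5*(L*L - 23*s)) = 3*(-5*(L**2 - 23*s)) = 3*(-5*L**2 + 115*s) = -15*L**2 + 345*s)
z(-187, p(-10, -12))/(-69945) = (-15*(-187)**2 + 345*((1/2)*(-10 - 12)/(-12)))/(-69945) = (-15*34969 + 345*((1/2)*(-1/12)*(-22)))*(-1/69945) = (-524535 + 345*(11/12))*(-1/69945) = (-524535 + 1265/4)*(-1/69945) = -2096875/4*(-1/69945) = 419375/55956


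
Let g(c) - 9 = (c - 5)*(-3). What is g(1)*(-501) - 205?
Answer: -10726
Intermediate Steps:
g(c) = 24 - 3*c (g(c) = 9 + (c - 5)*(-3) = 9 + (-5 + c)*(-3) = 9 + (15 - 3*c) = 24 - 3*c)
g(1)*(-501) - 205 = (24 - 3*1)*(-501) - 205 = (24 - 3)*(-501) - 205 = 21*(-501) - 205 = -10521 - 205 = -10726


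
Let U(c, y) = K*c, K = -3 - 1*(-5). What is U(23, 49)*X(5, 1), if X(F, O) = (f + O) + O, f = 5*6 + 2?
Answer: 1564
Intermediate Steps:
K = 2 (K = -3 + 5 = 2)
U(c, y) = 2*c
f = 32 (f = 30 + 2 = 32)
X(F, O) = 32 + 2*O (X(F, O) = (32 + O) + O = 32 + 2*O)
U(23, 49)*X(5, 1) = (2*23)*(32 + 2*1) = 46*(32 + 2) = 46*34 = 1564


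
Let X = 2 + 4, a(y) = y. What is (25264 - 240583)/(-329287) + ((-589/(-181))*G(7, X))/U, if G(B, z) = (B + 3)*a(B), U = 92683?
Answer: 3625686871747/5523994570801 ≈ 0.65635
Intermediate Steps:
X = 6
G(B, z) = B*(3 + B) (G(B, z) = (B + 3)*B = (3 + B)*B = B*(3 + B))
(25264 - 240583)/(-329287) + ((-589/(-181))*G(7, X))/U = (25264 - 240583)/(-329287) + ((-589/(-181))*(7*(3 + 7)))/92683 = -215319*(-1/329287) + ((-589*(-1)/181)*(7*10))*(1/92683) = 215319/329287 + (-1*(-589/181)*70)*(1/92683) = 215319/329287 + ((589/181)*70)*(1/92683) = 215319/329287 + (41230/181)*(1/92683) = 215319/329287 + 41230/16775623 = 3625686871747/5523994570801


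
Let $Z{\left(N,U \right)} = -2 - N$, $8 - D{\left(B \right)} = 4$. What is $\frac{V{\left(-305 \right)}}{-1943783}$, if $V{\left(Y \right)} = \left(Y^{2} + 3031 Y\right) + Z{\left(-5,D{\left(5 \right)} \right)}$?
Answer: $\frac{831427}{1943783} \approx 0.42774$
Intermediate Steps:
$D{\left(B \right)} = 4$ ($D{\left(B \right)} = 8 - 4 = 4$)
$V{\left(Y \right)} = 3 + Y^{2} + 3031 Y$ ($V{\left(Y \right)} = \left(Y^{2} + 3031 Y\right) - -3 = \left(Y^{2} + 3031 Y\right) + \left(-2 + 5\right) = \left(Y^{2} + 3031 Y\right) + 3 = 3 + Y^{2} + 3031 Y$)
$\frac{V{\left(-305 \right)}}{-1943783} = \frac{3 + \left(-305\right)^{2} + 3031 \left(-305\right)}{-1943783} = \left(3 + 93025 - 924455\right) \left(- \frac{1}{1943783}\right) = \left(-831427\right) \left(- \frac{1}{1943783}\right) = \frac{831427}{1943783}$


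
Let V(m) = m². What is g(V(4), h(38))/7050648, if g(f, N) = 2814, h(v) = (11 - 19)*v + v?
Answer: 469/1175108 ≈ 0.00039911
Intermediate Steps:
h(v) = -7*v (h(v) = -8*v + v = -7*v)
g(V(4), h(38))/7050648 = 2814/7050648 = 2814*(1/7050648) = 469/1175108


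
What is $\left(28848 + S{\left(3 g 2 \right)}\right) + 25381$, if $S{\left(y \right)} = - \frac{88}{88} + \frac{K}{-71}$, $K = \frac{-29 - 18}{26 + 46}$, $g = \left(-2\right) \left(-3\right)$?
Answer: $\frac{277213583}{5112} \approx 54228.0$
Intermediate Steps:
$g = 6$
$K = - \frac{47}{72} \approx -0.65278$
$S{\left(y \right)} = - \frac{5065}{5112}$ ($S{\left(y \right)} = - \frac{88}{88} - \frac{47}{72 \left(-71\right)} = \left(-88\right) \frac{1}{88} - - \frac{47}{5112} = -1 + \frac{47}{5112} = - \frac{5065}{5112}$)
$\left(28848 + S{\left(3 g 2 \right)}\right) + 25381 = \left(28848 - \frac{5065}{5112}\right) + 25381 = \frac{147465911}{5112} + 25381 = \frac{277213583}{5112}$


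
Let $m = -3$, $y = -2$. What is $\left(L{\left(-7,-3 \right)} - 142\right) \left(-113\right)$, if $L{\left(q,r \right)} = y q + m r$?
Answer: $13447$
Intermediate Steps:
$L{\left(q,r \right)} = - 3 r - 2 q$ ($L{\left(q,r \right)} = - 2 q - 3 r = - 3 r - 2 q$)
$\left(L{\left(-7,-3 \right)} - 142\right) \left(-113\right) = \left(\left(\left(-3\right) \left(-3\right) - -14\right) - 142\right) \left(-113\right) = \left(\left(9 + 14\right) - 142\right) \left(-113\right) = \left(23 - 142\right) \left(-113\right) = \left(-119\right) \left(-113\right) = 13447$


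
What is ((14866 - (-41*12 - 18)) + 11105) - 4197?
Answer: 22284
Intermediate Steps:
((14866 - (-41*12 - 18)) + 11105) - 4197 = ((14866 - (-492 - 18)) + 11105) - 4197 = ((14866 - 1*(-510)) + 11105) - 4197 = ((14866 + 510) + 11105) - 4197 = (15376 + 11105) - 4197 = 26481 - 4197 = 22284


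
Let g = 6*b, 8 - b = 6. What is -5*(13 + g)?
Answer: -125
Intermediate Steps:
b = 2 (b = 8 - 1*6 = 8 - 6 = 2)
g = 12 (g = 6*2 = 12)
-5*(13 + g) = -5*(13 + 12) = -5*25 = -125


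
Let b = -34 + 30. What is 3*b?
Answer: -12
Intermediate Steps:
b = -4
3*b = 3*(-4) = -12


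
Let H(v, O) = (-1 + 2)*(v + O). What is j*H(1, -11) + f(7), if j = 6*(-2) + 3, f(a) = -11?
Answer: 79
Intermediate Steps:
H(v, O) = O + v (H(v, O) = 1*(O + v) = O + v)
j = -9 (j = -12 + 3 = -9)
j*H(1, -11) + f(7) = -9*(-11 + 1) - 11 = -9*(-10) - 11 = 90 - 11 = 79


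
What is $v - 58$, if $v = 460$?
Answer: $402$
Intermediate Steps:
$v - 58 = 460 - 58 = 402$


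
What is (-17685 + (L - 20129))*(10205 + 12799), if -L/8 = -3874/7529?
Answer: -6548562804456/7529 ≈ -8.6978e+8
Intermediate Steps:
L = 30992/7529 (L = -(-30992)/7529 = -8*(-3874/7529) = 30992/7529 ≈ 4.1163)
(-17685 + (L - 20129))*(10205 + 12799) = (-17685 + (30992/7529 - 20129))*(10205 + 12799) = (-17685 - 151520249/7529)*23004 = -284670614/7529*23004 = -6548562804456/7529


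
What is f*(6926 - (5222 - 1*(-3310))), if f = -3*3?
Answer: 14454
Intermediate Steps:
f = -9
f*(6926 - (5222 - 1*(-3310))) = -9*(6926 - (5222 - 1*(-3310))) = -9*(6926 - (5222 + 3310)) = -9*(6926 - 1*8532) = -9*(6926 - 8532) = -9*(-1606) = 14454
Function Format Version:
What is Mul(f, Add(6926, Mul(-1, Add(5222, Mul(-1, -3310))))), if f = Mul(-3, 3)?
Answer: 14454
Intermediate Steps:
f = -9
Mul(f, Add(6926, Mul(-1, Add(5222, Mul(-1, -3310))))) = Mul(-9, Add(6926, Mul(-1, Add(5222, Mul(-1, -3310))))) = Mul(-9, Add(6926, Mul(-1, Add(5222, 3310)))) = Mul(-9, Add(6926, Mul(-1, 8532))) = Mul(-9, Add(6926, -8532)) = Mul(-9, -1606) = 14454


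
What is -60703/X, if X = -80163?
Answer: 60703/80163 ≈ 0.75724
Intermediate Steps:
-60703/X = -60703/(-80163) = -60703*(-1/80163) = 60703/80163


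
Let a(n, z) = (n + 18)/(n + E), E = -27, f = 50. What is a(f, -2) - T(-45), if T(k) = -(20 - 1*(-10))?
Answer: 758/23 ≈ 32.957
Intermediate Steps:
T(k) = -30 (T(k) = -(20 + 10) = -1*30 = -30)
a(n, z) = (18 + n)/(-27 + n) (a(n, z) = (n + 18)/(n - 27) = (18 + n)/(-27 + n))
a(f, -2) - T(-45) = (18 + 50)/(-27 + 50) - 1*(-30) = 68/23 + 30 = 758/23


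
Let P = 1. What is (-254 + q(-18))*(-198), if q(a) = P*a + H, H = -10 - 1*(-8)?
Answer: 54252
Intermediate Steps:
H = -2 (H = -10 + 8 = -2)
q(a) = -2 + a (q(a) = 1*a - 2 = a - 2 = -2 + a)
(-254 + q(-18))*(-198) = (-254 + (-2 - 18))*(-198) = (-254 - 20)*(-198) = -274*(-198) = 54252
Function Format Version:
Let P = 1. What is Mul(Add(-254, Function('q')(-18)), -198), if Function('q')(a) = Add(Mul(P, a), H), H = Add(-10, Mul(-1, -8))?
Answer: 54252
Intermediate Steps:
H = -2 (H = Add(-10, 8) = -2)
Function('q')(a) = Add(-2, a) (Function('q')(a) = Add(Mul(1, a), -2) = Add(a, -2) = Add(-2, a))
Mul(Add(-254, Function('q')(-18)), -198) = Mul(Add(-254, Add(-2, -18)), -198) = Mul(Add(-254, -20), -198) = Mul(-274, -198) = 54252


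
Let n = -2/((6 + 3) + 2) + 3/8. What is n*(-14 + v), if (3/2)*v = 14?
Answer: -119/132 ≈ -0.90152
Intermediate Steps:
v = 28/3 (v = (⅔)*14 = 28/3 ≈ 9.3333)
n = 17/88 (n = -2/(9 + 2) + 3*(⅛) = -2/11 + 3/8 = 17/88 ≈ 0.19318)
n*(-14 + v) = 17*(-14 + 28/3)/88 = (17/88)*(-14/3) = -119/132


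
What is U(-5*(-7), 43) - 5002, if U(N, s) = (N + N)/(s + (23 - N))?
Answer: -154992/31 ≈ -4999.7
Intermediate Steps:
U(N, s) = 2*N/(23 + s - N) (U(N, s) = (2*N)/(23 + s - N) = 2*N/(23 + s - N))
U(-5*(-7), 43) - 5002 = 2*(-5*(-7))/(23 + 43 - (-5)*(-7)) - 5002 = 2*35/(23 + 43 - 1*35) - 5002 = 2*35/(23 + 43 - 35) - 5002 = 2*35/31 - 5002 = 2*35*(1/31) - 5002 = 70/31 - 5002 = -154992/31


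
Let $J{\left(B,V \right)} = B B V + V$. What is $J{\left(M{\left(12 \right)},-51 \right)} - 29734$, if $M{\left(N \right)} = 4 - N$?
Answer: $-33049$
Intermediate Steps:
$J{\left(B,V \right)} = V + V B^{2}$ ($J{\left(B,V \right)} = B^{2} V + V = V B^{2} + V = V + V B^{2}$)
$J{\left(M{\left(12 \right)},-51 \right)} - 29734 = - 51 \left(1 + \left(4 - 12\right)^{2}\right) - 29734 = - 51 \left(1 + \left(-8\right)^{2}\right) - 29734 = - 51 \left(1 + 64\right) - 29734 = \left(-51\right) 65 - 29734 = -3315 - 29734 = -33049$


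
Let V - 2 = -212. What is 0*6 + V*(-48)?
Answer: 10080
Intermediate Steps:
V = -210 (V = 2 - 212 = -210)
0*6 + V*(-48) = 0*6 - 210*(-48) = 0 + 10080 = 10080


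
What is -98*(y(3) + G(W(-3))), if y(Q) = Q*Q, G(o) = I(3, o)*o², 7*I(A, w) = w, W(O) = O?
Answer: -504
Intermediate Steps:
I(A, w) = w/7
G(o) = o³/7 (G(o) = (o/7)*o² = o³/7)
y(Q) = Q²
-98*(y(3) + G(W(-3))) = -98*(3² + (⅐)*(-3)³) = -98*(9 + (⅐)*(-27)) = -98*(9 - 27/7) = -98*36/7 = -504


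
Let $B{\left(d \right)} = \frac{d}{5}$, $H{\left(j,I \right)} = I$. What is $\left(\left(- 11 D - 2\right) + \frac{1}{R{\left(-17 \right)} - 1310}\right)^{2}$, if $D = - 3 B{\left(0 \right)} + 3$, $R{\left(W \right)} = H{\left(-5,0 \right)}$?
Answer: $\frac{2102314201}{1716100} \approx 1225.1$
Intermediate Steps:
$R{\left(W \right)} = 0$
$B{\left(d \right)} = \frac{d}{5}$ ($B{\left(d \right)} = d \frac{1}{5} = \frac{d}{5}$)
$D = 3$ ($D = - 3 \cdot \frac{1}{5} \cdot 0 + 3 = \left(-3\right) 0 + 3 = 0 + 3 = 3$)
$\left(\left(- 11 D - 2\right) + \frac{1}{R{\left(-17 \right)} - 1310}\right)^{2} = \left(\left(\left(-11\right) 3 - 2\right) + \frac{1}{0 - 1310}\right)^{2} = \left(\left(-33 - 2\right) + \frac{1}{-1310}\right)^{2} = \left(-35 - \frac{1}{1310}\right)^{2} = \left(- \frac{45851}{1310}\right)^{2} = \frac{2102314201}{1716100}$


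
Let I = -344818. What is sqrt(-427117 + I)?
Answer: I*sqrt(771935) ≈ 878.6*I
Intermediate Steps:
sqrt(-427117 + I) = sqrt(-427117 - 344818) = sqrt(-771935) = I*sqrt(771935)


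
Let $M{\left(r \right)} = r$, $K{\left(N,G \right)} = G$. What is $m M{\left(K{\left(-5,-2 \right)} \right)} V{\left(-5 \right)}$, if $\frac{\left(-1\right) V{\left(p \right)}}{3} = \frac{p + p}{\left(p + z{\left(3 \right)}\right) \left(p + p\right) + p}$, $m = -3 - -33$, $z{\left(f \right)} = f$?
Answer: $-120$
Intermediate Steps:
$m = 30$ ($m = -3 + 33 = 30$)
$V{\left(p \right)} = - \frac{6 p}{p + 2 p \left(3 + p\right)}$ ($V{\left(p \right)} = - 3 \frac{p + p}{\left(p + 3\right) \left(p + p\right) + p} = - 3 \frac{2 p}{\left(3 + p\right) 2 p + p} = - 3 \frac{2 p}{2 p \left(3 + p\right) + p} = - 3 \frac{2 p}{p + 2 p \left(3 + p\right)} = - \frac{6 p}{p + 2 p \left(3 + p\right)}$)
$m M{\left(K{\left(-5,-2 \right)} \right)} V{\left(-5 \right)} = 30 \left(- 2 \left(- \frac{6}{7 + 2 \left(-5\right)}\right)\right) = 30 \left(- 2 \left(- \frac{6}{7 - 10}\right)\right) = 30 \left(- 2 \left(- \frac{6}{-3}\right)\right) = 30 \left(- 2 \left(\left(-6\right) \left(- \frac{1}{3}\right)\right)\right) = 30 \left(\left(-2\right) 2\right) = 30 \left(-4\right) = -120$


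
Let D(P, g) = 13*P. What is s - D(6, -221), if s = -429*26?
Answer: -11232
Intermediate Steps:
s = -11154
s - D(6, -221) = -11154 - 13*6 = -11154 - 1*78 = -11154 - 78 = -11232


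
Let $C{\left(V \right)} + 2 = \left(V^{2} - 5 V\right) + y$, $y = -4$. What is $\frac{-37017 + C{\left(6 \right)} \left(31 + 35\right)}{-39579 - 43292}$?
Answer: $\frac{37017}{82871} \approx 0.44668$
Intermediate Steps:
$C{\left(V \right)} = -6 + V^{2} - 5 V$ ($C{\left(V \right)} = -2 - \left(4 - V^{2} + 5 V\right) = -6 + V^{2} - 5 V$)
$\frac{-37017 + C{\left(6 \right)} \left(31 + 35\right)}{-39579 - 43292} = \frac{-37017 + \left(-6 + 6^{2} - 30\right) \left(31 + 35\right)}{-39579 - 43292} = \frac{-37017 + \left(-6 + 36 - 30\right) 66}{-82871} = \left(-37017 + 0 \cdot 66\right) \left(- \frac{1}{82871}\right) = \left(-37017 + 0\right) \left(- \frac{1}{82871}\right) = \left(-37017\right) \left(- \frac{1}{82871}\right) = \frac{37017}{82871}$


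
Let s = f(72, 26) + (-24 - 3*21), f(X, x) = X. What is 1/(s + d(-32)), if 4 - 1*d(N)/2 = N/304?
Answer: -19/129 ≈ -0.14729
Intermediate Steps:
s = -15 (s = 72 + (-24 - 3*21) = 72 + (-24 - 63) = 72 - 87 = -15)
d(N) = 8 - N/152 (d(N) = 8 - 2*N/304 = 8 - N/152)
1/(s + d(-32)) = 1/(-15 + (8 - 1/152*(-32))) = 1/(-15 + (8 + 4/19)) = 1/(-15 + 156/19) = 1/(-129/19) = -19/129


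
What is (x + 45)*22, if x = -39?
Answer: 132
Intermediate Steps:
(x + 45)*22 = (-39 + 45)*22 = 6*22 = 132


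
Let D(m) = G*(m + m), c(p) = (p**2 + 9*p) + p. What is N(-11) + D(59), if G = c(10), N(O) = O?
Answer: 23589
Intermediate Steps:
c(p) = p**2 + 10*p
G = 200 (G = 10*(10 + 10) = 10*20 = 200)
D(m) = 400*m (D(m) = 200*(m + m) = 200*(2*m) = 400*m)
N(-11) + D(59) = -11 + 400*59 = -11 + 23600 = 23589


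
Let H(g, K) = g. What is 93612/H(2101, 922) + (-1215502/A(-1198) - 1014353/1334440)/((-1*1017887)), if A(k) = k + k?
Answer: 76164415749263820567/1709430679631251720 ≈ 44.555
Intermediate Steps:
A(k) = 2*k
93612/H(2101, 922) + (-1215502/A(-1198) - 1014353/1334440)/((-1*1017887)) = 93612/2101 + (-1215502/(2*(-1198)) - 1014353/1334440)/((-1*1017887)) = 93612*(1/2101) + (-1215502/(-2396) - 1014353*1/1334440)/(-1017887) = 93612/2101 + (-1215502*(-1/2396) - 1014353/1334440)*(-1/1017887) = 93612/2101 + (607751/1198 - 1014353/1334440)*(-1/1017887) = 93612/2101 + (404896024773/799329560)*(-1/1017887) = 93612/2101 - 404896024773/813627167839720 = 76164415749263820567/1709430679631251720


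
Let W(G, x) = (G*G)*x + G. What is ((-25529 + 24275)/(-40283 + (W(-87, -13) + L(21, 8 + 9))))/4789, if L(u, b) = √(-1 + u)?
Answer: 174013818/92218326208241 + 2508*√5/92218326208241 ≈ 1.8870e-6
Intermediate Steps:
W(G, x) = G + x*G² (W(G, x) = G²*x + G = x*G² + G = G + x*G²)
((-25529 + 24275)/(-40283 + (W(-87, -13) + L(21, 8 + 9))))/4789 = ((-25529 + 24275)/(-40283 + (-87*(1 - 87*(-13)) + √(-1 + 21))))/4789 = -1254/(-40283 + (-87*(1 + 1131) + √20))*(1/4789) = -1254/(-40283 + (-87*1132 + 2*√5))*(1/4789) = -1254/(-40283 + (-98484 + 2*√5))*(1/4789) = -1254/(-138767 + 2*√5)*(1/4789) = -1254/(4789*(-138767 + 2*√5))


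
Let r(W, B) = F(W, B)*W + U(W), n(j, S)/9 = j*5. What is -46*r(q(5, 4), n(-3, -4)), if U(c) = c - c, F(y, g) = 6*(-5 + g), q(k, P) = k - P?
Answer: 38640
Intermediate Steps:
F(y, g) = -30 + 6*g
n(j, S) = 45*j (n(j, S) = 9*(j*5) = 9*(5*j) = 45*j)
U(c) = 0
r(W, B) = W*(-30 + 6*B) (r(W, B) = (-30 + 6*B)*W + 0 = W*(-30 + 6*B) + 0 = W*(-30 + 6*B))
-46*r(q(5, 4), n(-3, -4)) = -276*(5 - 1*4)*(-5 + 45*(-3)) = -276*(5 - 4)*(-5 - 135) = -276*(-140) = -46*(-840) = 38640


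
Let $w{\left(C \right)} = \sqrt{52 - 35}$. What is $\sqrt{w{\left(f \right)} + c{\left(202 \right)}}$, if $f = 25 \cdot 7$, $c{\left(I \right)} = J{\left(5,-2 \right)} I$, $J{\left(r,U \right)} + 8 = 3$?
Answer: $\sqrt{-1010 + \sqrt{17}} \approx 31.716 i$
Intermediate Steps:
$J{\left(r,U \right)} = -5$ ($J{\left(r,U \right)} = -8 + 3 = -5$)
$c{\left(I \right)} = - 5 I$
$f = 175$
$w{\left(C \right)} = \sqrt{17}$
$\sqrt{w{\left(f \right)} + c{\left(202 \right)}} = \sqrt{\sqrt{17} - 1010} = \sqrt{-1010 + \sqrt{17}}$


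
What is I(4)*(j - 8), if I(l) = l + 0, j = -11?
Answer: -76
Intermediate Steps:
I(l) = l
I(4)*(j - 8) = 4*(-11 - 8) = 4*(-19) = -76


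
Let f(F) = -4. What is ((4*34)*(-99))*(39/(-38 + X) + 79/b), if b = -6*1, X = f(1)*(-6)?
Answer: 1503480/7 ≈ 2.1478e+5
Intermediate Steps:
X = 24 (X = -4*(-6) = 24)
b = -6
((4*34)*(-99))*(39/(-38 + X) + 79/b) = ((4*34)*(-99))*(39/(-38 + 24) + 79/(-6)) = (136*(-99))*(39/(-14) + 79*(-⅙)) = -13464*(39*(-1/14) - 79/6) = -13464*(-39/14 - 79/6) = -13464*(-335/21) = 1503480/7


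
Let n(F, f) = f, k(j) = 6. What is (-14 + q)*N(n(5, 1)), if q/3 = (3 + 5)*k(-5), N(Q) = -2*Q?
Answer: -260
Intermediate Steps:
q = 144 (q = 3*((3 + 5)*6) = 3*(8*6) = 3*48 = 144)
(-14 + q)*N(n(5, 1)) = (-14 + 144)*(-2*1) = 130*(-2) = -260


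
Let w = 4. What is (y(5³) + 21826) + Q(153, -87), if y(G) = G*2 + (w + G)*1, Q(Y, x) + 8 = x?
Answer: 22110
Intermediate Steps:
Q(Y, x) = -8 + x
y(G) = 4 + 3*G (y(G) = G*2 + (4 + G)*1 = 2*G + (4 + G) = 4 + 3*G)
(y(5³) + 21826) + Q(153, -87) = ((4 + 3*5³) + 21826) + (-8 - 87) = ((4 + 3*125) + 21826) - 95 = ((4 + 375) + 21826) - 95 = (379 + 21826) - 95 = 22205 - 95 = 22110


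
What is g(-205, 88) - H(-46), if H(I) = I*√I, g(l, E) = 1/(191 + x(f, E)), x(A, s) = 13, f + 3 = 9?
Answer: 1/204 + 46*I*√46 ≈ 0.004902 + 311.99*I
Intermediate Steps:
f = 6 (f = -3 + 9 = 6)
g(l, E) = 1/204 (g(l, E) = 1/(191 + 13) = 1/204)
H(I) = I^(3/2)
g(-205, 88) - H(-46) = 1/204 - (-46)^(3/2) = 1/204 - (-46)*I*√46 = 1/204 + 46*I*√46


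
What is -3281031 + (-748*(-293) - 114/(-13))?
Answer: -39804157/13 ≈ -3.0619e+6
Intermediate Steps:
-3281031 + (-748*(-293) - 114/(-13)) = -3281031 + (219164 - 114*(-1/13)) = -3281031 + (219164 + 114/13) = -3281031 + 2849246/13 = -39804157/13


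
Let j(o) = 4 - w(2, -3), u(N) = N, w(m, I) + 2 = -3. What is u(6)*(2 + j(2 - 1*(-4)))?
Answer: 66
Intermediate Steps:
w(m, I) = -5 (w(m, I) = -2 - 3 = -5)
j(o) = 9 (j(o) = 4 - 1*(-5) = 4 + 5 = 9)
u(6)*(2 + j(2 - 1*(-4))) = 6*(2 + 9) = 6*11 = 66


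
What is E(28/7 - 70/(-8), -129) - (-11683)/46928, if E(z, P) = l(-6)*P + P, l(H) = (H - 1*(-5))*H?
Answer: -6052043/6704 ≈ -902.75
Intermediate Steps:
l(H) = H*(5 + H) (l(H) = (H + 5)*H = (5 + H)*H = H*(5 + H))
E(z, P) = 7*P (E(z, P) = (-6*(5 - 6))*P + P = (-6*(-1))*P + P = 6*P + P = 7*P)
E(28/7 - 70/(-8), -129) - (-11683)/46928 = 7*(-129) - (-11683)/46928 = -903 - (-11683)/46928 = -903 - 1*(-1669/6704) = -903 + 1669/6704 = -6052043/6704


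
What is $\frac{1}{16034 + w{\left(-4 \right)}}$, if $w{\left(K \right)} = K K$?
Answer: $\frac{1}{16050} \approx 6.2305 \cdot 10^{-5}$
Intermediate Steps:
$w{\left(K \right)} = K^{2}$
$\frac{1}{16034 + w{\left(-4 \right)}} = \frac{1}{16034 + \left(-4\right)^{2}} = \frac{1}{16034 + 16} = \frac{1}{16050}$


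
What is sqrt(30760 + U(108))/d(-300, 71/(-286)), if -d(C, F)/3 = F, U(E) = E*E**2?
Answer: 572*sqrt(322618)/213 ≈ 1525.3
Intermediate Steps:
U(E) = E**3
d(C, F) = -3*F
sqrt(30760 + U(108))/d(-300, 71/(-286)) = sqrt(30760 + 108**3)/((-213/(-286))) = sqrt(30760 + 1259712)/((-213*(-1)/286)) = sqrt(1290472)/((-3*(-71/286))) = (2*sqrt(322618))/(213/286) = (2*sqrt(322618))*(286/213) = 572*sqrt(322618)/213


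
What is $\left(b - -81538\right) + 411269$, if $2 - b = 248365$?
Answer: $244444$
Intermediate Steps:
$b = -248363$ ($b = 2 - 248365 = -248363$)
$\left(b - -81538\right) + 411269 = \left(-248363 - -81538\right) + 411269 = \left(-248363 + \left(-28754 + 110292\right)\right) + 411269 = \left(-248363 + 81538\right) + 411269 = -166825 + 411269 = 244444$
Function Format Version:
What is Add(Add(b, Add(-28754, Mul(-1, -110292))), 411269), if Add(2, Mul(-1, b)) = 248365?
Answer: 244444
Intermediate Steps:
b = -248363 (b = Add(2, Mul(-1, 248365)) = Add(2, -248365) = -248363)
Add(Add(b, Add(-28754, Mul(-1, -110292))), 411269) = Add(Add(-248363, Add(-28754, Mul(-1, -110292))), 411269) = Add(Add(-248363, Add(-28754, 110292)), 411269) = Add(Add(-248363, 81538), 411269) = Add(-166825, 411269) = 244444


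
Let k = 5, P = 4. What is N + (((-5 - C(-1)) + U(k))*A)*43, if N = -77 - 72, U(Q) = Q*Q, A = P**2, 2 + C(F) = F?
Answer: 15675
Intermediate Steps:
C(F) = -2 + F
A = 16 (A = 4**2 = 16)
U(Q) = Q**2
N = -149
N + (((-5 - C(-1)) + U(k))*A)*43 = -149 + (((-5 - (-2 - 1)) + 5**2)*16)*43 = -149 + (((-5 - 1*(-3)) + 25)*16)*43 = -149 + (((-5 + 3) + 25)*16)*43 = -149 + ((-2 + 25)*16)*43 = -149 + (23*16)*43 = -149 + 368*43 = -149 + 15824 = 15675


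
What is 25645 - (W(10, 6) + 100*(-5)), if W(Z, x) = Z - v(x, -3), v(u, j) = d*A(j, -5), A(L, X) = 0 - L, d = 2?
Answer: 26141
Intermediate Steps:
A(L, X) = -L
v(u, j) = -2*j (v(u, j) = 2*(-j) = -2*j)
W(Z, x) = -6 + Z (W(Z, x) = Z - (-2)*(-3) = Z - 1*6 = Z - 6 = -6 + Z)
25645 - (W(10, 6) + 100*(-5)) = 25645 - ((-6 + 10) + 100*(-5)) = 25645 - (4 - 500) = 25645 - 1*(-496) = 25645 + 496 = 26141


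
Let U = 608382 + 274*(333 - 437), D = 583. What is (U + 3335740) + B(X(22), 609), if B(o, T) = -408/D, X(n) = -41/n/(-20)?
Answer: 2282809550/583 ≈ 3.9156e+6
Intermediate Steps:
X(n) = 41/(20*n) (X(n) = -41/n*(-1/20) = 41/(20*n))
B(o, T) = -408/583
U = 579886 (U = 608382 + 274*(-104) = 608382 - 28496 = 579886)
(U + 3335740) + B(X(22), 609) = (579886 + 3335740) - 408/583 = 3915626 - 408/583 = 2282809550/583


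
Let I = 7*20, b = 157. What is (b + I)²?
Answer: 88209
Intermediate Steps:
I = 140
(b + I)² = (157 + 140)² = 297² = 88209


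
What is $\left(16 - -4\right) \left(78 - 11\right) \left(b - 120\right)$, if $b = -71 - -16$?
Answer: $-234500$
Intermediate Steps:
$b = -55$ ($b = -71 + 16 = -55$)
$\left(16 - -4\right) \left(78 - 11\right) \left(b - 120\right) = \left(16 - -4\right) \left(78 - 11\right) \left(-55 - 120\right) = \left(16 + 4\right) 67 \left(-175\right) = 20 \cdot 67 \left(-175\right) = 1340 \left(-175\right) = -234500$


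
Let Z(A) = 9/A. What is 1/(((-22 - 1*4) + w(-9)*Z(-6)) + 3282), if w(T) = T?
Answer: 2/6539 ≈ 0.00030586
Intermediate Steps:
1/(((-22 - 1*4) + w(-9)*Z(-6)) + 3282) = 1/(((-22 - 1*4) - 81/(-6)) + 3282) = 1/(((-22 - 4) - 81*(-1)/6) + 3282) = 1/((-26 - 9*(-3/2)) + 3282) = 1/((-26 + 27/2) + 3282) = 1/(-25/2 + 3282) = 1/(6539/2) = 2/6539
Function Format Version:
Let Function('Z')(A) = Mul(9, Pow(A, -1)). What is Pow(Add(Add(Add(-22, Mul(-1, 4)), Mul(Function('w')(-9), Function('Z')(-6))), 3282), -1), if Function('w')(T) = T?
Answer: Rational(2, 6539) ≈ 0.00030586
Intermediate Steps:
Pow(Add(Add(Add(-22, Mul(-1, 4)), Mul(Function('w')(-9), Function('Z')(-6))), 3282), -1) = Pow(Add(Add(Add(-22, Mul(-1, 4)), Mul(-9, Mul(9, Pow(-6, -1)))), 3282), -1) = Pow(Add(Add(Add(-22, -4), Mul(-9, Mul(9, Rational(-1, 6)))), 3282), -1) = Pow(Add(Add(-26, Mul(-9, Rational(-3, 2))), 3282), -1) = Pow(Add(Add(-26, Rational(27, 2)), 3282), -1) = Pow(Add(Rational(-25, 2), 3282), -1) = Pow(Rational(6539, 2), -1) = Rational(2, 6539)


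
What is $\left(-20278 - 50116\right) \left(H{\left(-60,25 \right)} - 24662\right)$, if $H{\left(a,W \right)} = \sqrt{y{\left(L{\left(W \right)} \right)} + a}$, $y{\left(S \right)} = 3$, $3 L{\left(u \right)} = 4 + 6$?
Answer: $1736056828 - 70394 i \sqrt{57} \approx 1.7361 \cdot 10^{9} - 5.3146 \cdot 10^{5} i$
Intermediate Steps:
$L{\left(u \right)} = \frac{10}{3}$ ($L{\left(u \right)} = \frac{4 + 6}{3} = \frac{1}{3} \cdot 10 = \frac{10}{3}$)
$H{\left(a,W \right)} = \sqrt{3 + a}$
$\left(-20278 - 50116\right) \left(H{\left(-60,25 \right)} - 24662\right) = \left(-20278 - 50116\right) \left(\sqrt{3 - 60} - 24662\right) = - 70394 \left(\sqrt{-57} - 24662\right) = - 70394 \left(i \sqrt{57} - 24662\right) = - 70394 \left(-24662 + i \sqrt{57}\right) = 1736056828 - 70394 i \sqrt{57}$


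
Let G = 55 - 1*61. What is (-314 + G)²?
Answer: 102400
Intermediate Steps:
G = -6 (G = 55 - 61 = -6)
(-314 + G)² = (-314 - 6)² = (-320)² = 102400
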